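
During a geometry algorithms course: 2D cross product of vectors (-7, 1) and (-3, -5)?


u x v = u_x*v_y - u_y*v_x = (-7)*(-5) - 1*(-3)
= 35 - (-3) = 38

38


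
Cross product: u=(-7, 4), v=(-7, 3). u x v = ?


u x v = u_x*v_y - u_y*v_x = (-7)*3 - 4*(-7)
= (-21) - (-28) = 7

7


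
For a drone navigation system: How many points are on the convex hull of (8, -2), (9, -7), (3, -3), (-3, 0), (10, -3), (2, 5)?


Convex hull vertices (CCW): (-3, 0), (9, -7), (10, -3), (2, 5)
Count = 4

4


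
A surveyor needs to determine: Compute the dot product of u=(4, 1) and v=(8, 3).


u . v = u_x*v_x + u_y*v_y = 4*8 + 1*3
= 32 + 3 = 35

35


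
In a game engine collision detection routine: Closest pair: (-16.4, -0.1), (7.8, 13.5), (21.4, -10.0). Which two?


d(P0,P1) = 27.7597, d(P0,P2) = 39.0749, d(P1,P2) = 27.1516
Closest: P1 and P2

Closest pair: (7.8, 13.5) and (21.4, -10.0), distance = 27.1516


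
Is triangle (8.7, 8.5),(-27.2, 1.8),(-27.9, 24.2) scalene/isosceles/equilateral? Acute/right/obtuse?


Side lengths squared: AB^2=1333.7, BC^2=502.25, CA^2=1586.05
Sorted: [502.25, 1333.7, 1586.05]
By sides: Scalene, By angles: Acute

Scalene, Acute


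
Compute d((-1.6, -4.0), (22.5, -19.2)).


dx=24.1, dy=-15.2
d^2 = 24.1^2 + (-15.2)^2 = 811.85
d = sqrt(811.85) = 28.493

28.493


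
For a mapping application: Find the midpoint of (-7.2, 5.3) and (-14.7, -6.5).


M = (((-7.2)+(-14.7))/2, (5.3+(-6.5))/2)
= (-10.95, -0.6)

(-10.95, -0.6)


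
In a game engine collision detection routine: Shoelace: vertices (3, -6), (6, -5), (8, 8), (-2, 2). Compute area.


Shoelace sum: (3*(-5) - 6*(-6)) + (6*8 - 8*(-5)) + (8*2 - (-2)*8) + ((-2)*(-6) - 3*2)
= 147
Area = |147|/2 = 73.5

73.5


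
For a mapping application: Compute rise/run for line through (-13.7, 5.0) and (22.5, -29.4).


slope = (y2-y1)/(x2-x1) = ((-29.4)-5)/(22.5-(-13.7)) = (-34.4)/36.2 = -0.9503

-0.9503


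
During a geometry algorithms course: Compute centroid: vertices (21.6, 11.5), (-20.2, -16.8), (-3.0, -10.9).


Centroid = ((x_A+x_B+x_C)/3, (y_A+y_B+y_C)/3)
= ((21.6+(-20.2)+(-3))/3, (11.5+(-16.8)+(-10.9))/3)
= (-0.5333, -5.4)

(-0.5333, -5.4)


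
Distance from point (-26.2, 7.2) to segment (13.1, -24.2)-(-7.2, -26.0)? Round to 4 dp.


Project P onto AB: t = 1 (clamped to [0,1])
Closest point on segment: (-7.2, -26)
Distance: 38.2523

38.2523


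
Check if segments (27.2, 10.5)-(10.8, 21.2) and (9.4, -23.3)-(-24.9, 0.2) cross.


Cross products: d1=-1577.64, d2=-1559.25, d3=744.78, d4=726.39
d1*d2 < 0 and d3*d4 < 0? no

No, they don't intersect


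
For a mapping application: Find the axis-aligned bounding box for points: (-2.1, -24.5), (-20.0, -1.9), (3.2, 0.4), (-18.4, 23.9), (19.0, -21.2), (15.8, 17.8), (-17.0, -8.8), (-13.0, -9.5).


x range: [-20, 19]
y range: [-24.5, 23.9]
Bounding box: (-20,-24.5) to (19,23.9)

(-20,-24.5) to (19,23.9)


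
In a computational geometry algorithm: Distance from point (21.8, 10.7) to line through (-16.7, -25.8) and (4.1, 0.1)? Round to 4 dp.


|cross product| = 237.95
|line direction| = sqrt(1103.45) = 33.2182
Distance = 237.95/sqrt(1103.45) = 7.1632

7.1632


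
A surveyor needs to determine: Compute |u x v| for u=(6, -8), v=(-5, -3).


|u x v| = |6*(-3) - (-8)*(-5)|
= |(-18) - 40| = 58

58


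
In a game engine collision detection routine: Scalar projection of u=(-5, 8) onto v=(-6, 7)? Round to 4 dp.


u.v = 86, |v| = sqrt(85) = 9.2195
Scalar projection = u.v / |v| = 86 / sqrt(85) = 9.328

9.328


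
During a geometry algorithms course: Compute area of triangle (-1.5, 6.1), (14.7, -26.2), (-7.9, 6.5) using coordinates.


Area = |x_A(y_B-y_C) + x_B(y_C-y_A) + x_C(y_A-y_B)|/2
= |49.05 + 5.88 + (-255.17)|/2
= 200.24/2 = 100.12

100.12


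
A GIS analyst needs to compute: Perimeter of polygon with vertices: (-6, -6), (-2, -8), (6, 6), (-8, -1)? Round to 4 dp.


Sides: (-6, -6)->(-2, -8): sqrt(20) = 4.472136, (-2, -8)->(6, 6): sqrt(260) = 16.124515, (6, 6)->(-8, -1): sqrt(245) = 15.652476, (-8, -1)->(-6, -6): sqrt(29) = 5.385165
Sum = 41.634292
Perimeter = 41.6343

41.6343


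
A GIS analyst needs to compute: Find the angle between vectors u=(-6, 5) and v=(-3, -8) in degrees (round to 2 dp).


u.v = -22, |u| = sqrt(61) = 7.8102, |v| = sqrt(73) = 8.544
cos(theta) = u.v/(|u||v|) = -22/sqrt(4453) = -0.329683
theta = acos(-0.329683) = 109.25 degrees

109.25 degrees


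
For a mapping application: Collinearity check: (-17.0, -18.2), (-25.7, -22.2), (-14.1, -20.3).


Cross product: ((-25.7)-(-17))*((-20.3)-(-18.2)) - ((-22.2)-(-18.2))*((-14.1)-(-17))
= 29.87

No, not collinear


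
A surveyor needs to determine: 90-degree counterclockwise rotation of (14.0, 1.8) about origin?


90° CCW: (x,y) -> (-y, x)
(14,1.8) -> (-1.8, 14)

(-1.8, 14)


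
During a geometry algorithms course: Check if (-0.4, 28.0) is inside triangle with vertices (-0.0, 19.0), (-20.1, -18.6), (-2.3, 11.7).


Cross products: AB x AP = -195.94, BC x BP = 232.57, CA x CP = 23.62
All same sign? no

No, outside


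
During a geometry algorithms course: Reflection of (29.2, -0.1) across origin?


Reflection over origin: (x,y) -> (-x,-y)
(29.2, -0.1) -> (-29.2, 0.1)

(-29.2, 0.1)


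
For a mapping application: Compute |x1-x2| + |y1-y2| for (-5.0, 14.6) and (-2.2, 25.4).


|(-5)-(-2.2)| + |14.6-25.4| = 2.8 + 10.8 = 13.6

13.6


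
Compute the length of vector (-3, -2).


|u| = sqrt((-3)^2 + (-2)^2) = sqrt(13) = 3.6056

3.6056


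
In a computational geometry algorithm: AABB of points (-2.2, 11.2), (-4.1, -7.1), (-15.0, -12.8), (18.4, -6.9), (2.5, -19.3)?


x range: [-15, 18.4]
y range: [-19.3, 11.2]
Bounding box: (-15,-19.3) to (18.4,11.2)

(-15,-19.3) to (18.4,11.2)


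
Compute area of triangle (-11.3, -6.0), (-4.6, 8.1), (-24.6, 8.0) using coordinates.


Area = |x_A(y_B-y_C) + x_B(y_C-y_A) + x_C(y_A-y_B)|/2
= |(-1.13) + (-64.4) + 346.86|/2
= 281.33/2 = 140.665

140.665


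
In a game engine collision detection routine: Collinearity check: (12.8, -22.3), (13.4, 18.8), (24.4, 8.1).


Cross product: (13.4-12.8)*(8.1-(-22.3)) - (18.8-(-22.3))*(24.4-12.8)
= -458.52

No, not collinear


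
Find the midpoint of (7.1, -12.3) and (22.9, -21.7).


M = ((7.1+22.9)/2, ((-12.3)+(-21.7))/2)
= (15, -17)

(15, -17)


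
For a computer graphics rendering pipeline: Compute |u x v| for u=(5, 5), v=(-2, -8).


|u x v| = |5*(-8) - 5*(-2)|
= |(-40) - (-10)| = 30

30


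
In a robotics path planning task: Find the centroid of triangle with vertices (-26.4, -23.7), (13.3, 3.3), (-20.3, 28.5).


Centroid = ((x_A+x_B+x_C)/3, (y_A+y_B+y_C)/3)
= (((-26.4)+13.3+(-20.3))/3, ((-23.7)+3.3+28.5)/3)
= (-11.1333, 2.7)

(-11.1333, 2.7)


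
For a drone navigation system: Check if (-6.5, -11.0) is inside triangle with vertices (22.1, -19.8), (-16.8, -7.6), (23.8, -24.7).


Cross products: AB x AP = 6.6, BC x BP = 38.09, CA x CP = 125.18
All same sign? yes

Yes, inside


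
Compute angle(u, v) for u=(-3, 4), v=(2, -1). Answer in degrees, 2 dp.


u.v = -10, |u| = sqrt(25) = 5, |v| = sqrt(5) = 2.2361
cos(theta) = u.v/(|u||v|) = -10/sqrt(125) = -0.894427
theta = acos(-0.894427) = 153.43 degrees

153.43 degrees


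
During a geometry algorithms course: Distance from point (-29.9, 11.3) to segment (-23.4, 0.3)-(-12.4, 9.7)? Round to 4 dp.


Project P onto AB: t = 0.1524 (clamped to [0,1])
Closest point on segment: (-21.7239, 1.7323)
Distance: 12.5853

12.5853


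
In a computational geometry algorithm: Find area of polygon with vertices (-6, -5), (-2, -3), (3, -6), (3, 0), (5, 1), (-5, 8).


Shoelace sum: ((-6)*(-3) - (-2)*(-5)) + ((-2)*(-6) - 3*(-3)) + (3*0 - 3*(-6)) + (3*1 - 5*0) + (5*8 - (-5)*1) + ((-5)*(-5) - (-6)*8)
= 168
Area = |168|/2 = 84

84


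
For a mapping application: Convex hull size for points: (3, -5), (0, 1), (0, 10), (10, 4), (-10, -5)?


Convex hull vertices (CCW): (-10, -5), (3, -5), (10, 4), (0, 10)
Count = 4

4


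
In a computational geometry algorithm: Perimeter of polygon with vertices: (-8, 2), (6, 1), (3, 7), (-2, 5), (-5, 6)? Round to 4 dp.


Sides: (-8, 2)->(6, 1): sqrt(197) = 14.035669, (6, 1)->(3, 7): sqrt(45) = 6.708204, (3, 7)->(-2, 5): sqrt(29) = 5.385165, (-2, 5)->(-5, 6): sqrt(10) = 3.162278, (-5, 6)->(-8, 2): sqrt(25) = 5
Sum = 34.291316
Perimeter = 34.2913

34.2913


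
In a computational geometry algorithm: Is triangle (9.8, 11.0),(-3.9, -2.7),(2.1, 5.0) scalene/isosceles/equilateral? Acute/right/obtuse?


Side lengths squared: AB^2=375.38, BC^2=95.29, CA^2=95.29
Sorted: [95.29, 95.29, 375.38]
By sides: Isosceles, By angles: Obtuse

Isosceles, Obtuse


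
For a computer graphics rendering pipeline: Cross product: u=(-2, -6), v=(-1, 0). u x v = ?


u x v = u_x*v_y - u_y*v_x = (-2)*0 - (-6)*(-1)
= 0 - 6 = -6

-6


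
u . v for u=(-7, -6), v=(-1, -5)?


u . v = u_x*v_x + u_y*v_y = (-7)*(-1) + (-6)*(-5)
= 7 + 30 = 37

37


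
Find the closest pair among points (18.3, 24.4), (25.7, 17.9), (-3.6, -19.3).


d(P0,P1) = 9.8494, d(P0,P2) = 48.8805, d(P1,P2) = 47.3532
Closest: P0 and P1

Closest pair: (18.3, 24.4) and (25.7, 17.9), distance = 9.8494


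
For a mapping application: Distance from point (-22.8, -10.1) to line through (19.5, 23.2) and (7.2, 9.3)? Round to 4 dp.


|cross product| = 178.38
|line direction| = sqrt(344.5) = 18.5607
Distance = 178.38/sqrt(344.5) = 9.6106

9.6106


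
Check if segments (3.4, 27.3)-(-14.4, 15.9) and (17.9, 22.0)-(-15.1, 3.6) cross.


Cross products: d1=-441.7, d2=-393.02, d3=259.64, d4=210.96
d1*d2 < 0 and d3*d4 < 0? no

No, they don't intersect


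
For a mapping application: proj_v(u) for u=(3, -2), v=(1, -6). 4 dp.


u.v = 15, |v| = sqrt(37) = 6.0828
Scalar projection = u.v / |v| = 15 / sqrt(37) = 2.466

2.466


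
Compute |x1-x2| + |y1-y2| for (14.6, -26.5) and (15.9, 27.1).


|14.6-15.9| + |(-26.5)-27.1| = 1.3 + 53.6 = 54.9

54.9


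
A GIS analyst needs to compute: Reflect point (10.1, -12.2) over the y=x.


Reflection over y=x: (x,y) -> (y,x)
(10.1, -12.2) -> (-12.2, 10.1)

(-12.2, 10.1)


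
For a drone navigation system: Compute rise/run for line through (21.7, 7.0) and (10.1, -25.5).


slope = (y2-y1)/(x2-x1) = ((-25.5)-7)/(10.1-21.7) = (-32.5)/(-11.6) = 2.8017

2.8017


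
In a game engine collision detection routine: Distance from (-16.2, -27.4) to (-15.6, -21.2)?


dx=0.6, dy=6.2
d^2 = 0.6^2 + 6.2^2 = 38.8
d = sqrt(38.8) = 6.229

6.229


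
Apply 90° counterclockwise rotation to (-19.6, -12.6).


90° CCW: (x,y) -> (-y, x)
(-19.6,-12.6) -> (12.6, -19.6)

(12.6, -19.6)


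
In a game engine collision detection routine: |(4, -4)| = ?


|u| = sqrt(4^2 + (-4)^2) = sqrt(32) = 5.6569

5.6569


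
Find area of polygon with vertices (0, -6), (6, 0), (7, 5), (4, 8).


Shoelace sum: (0*0 - 6*(-6)) + (6*5 - 7*0) + (7*8 - 4*5) + (4*(-6) - 0*8)
= 78
Area = |78|/2 = 39

39


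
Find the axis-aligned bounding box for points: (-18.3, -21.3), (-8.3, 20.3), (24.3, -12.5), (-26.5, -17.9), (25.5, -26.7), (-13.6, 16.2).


x range: [-26.5, 25.5]
y range: [-26.7, 20.3]
Bounding box: (-26.5,-26.7) to (25.5,20.3)

(-26.5,-26.7) to (25.5,20.3)


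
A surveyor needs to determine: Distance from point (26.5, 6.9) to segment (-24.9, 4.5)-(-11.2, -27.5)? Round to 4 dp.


Project P onto AB: t = 0.5178 (clamped to [0,1])
Closest point on segment: (-17.8065, -12.0687)
Distance: 48.1963

48.1963


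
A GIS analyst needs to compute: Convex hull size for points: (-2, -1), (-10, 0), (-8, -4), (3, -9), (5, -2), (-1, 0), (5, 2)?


Convex hull vertices (CCW): (-10, 0), (-8, -4), (3, -9), (5, -2), (5, 2)
Count = 5

5


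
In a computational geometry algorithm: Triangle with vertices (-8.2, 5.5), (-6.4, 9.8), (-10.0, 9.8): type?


Side lengths squared: AB^2=21.73, BC^2=12.96, CA^2=21.73
Sorted: [12.96, 21.73, 21.73]
By sides: Isosceles, By angles: Acute

Isosceles, Acute


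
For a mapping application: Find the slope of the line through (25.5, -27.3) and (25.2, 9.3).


slope = (y2-y1)/(x2-x1) = (9.3-(-27.3))/(25.2-25.5) = 36.6/(-0.3) = -122

-122


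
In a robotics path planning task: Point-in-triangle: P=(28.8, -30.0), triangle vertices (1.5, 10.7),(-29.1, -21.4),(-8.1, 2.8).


Cross products: AB x AP = 2121.75, BC x BP = -1581.78, CA x CP = -606.39
All same sign? no

No, outside


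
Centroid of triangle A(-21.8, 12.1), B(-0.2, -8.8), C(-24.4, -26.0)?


Centroid = ((x_A+x_B+x_C)/3, (y_A+y_B+y_C)/3)
= (((-21.8)+(-0.2)+(-24.4))/3, (12.1+(-8.8)+(-26))/3)
= (-15.4667, -7.5667)

(-15.4667, -7.5667)


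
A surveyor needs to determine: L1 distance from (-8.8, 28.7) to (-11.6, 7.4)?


|(-8.8)-(-11.6)| + |28.7-7.4| = 2.8 + 21.3 = 24.1

24.1


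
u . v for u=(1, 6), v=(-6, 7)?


u . v = u_x*v_x + u_y*v_y = 1*(-6) + 6*7
= (-6) + 42 = 36

36


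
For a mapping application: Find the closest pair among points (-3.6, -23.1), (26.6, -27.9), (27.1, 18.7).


d(P0,P1) = 30.5791, d(P0,P2) = 51.8626, d(P1,P2) = 46.6027
Closest: P0 and P1

Closest pair: (-3.6, -23.1) and (26.6, -27.9), distance = 30.5791


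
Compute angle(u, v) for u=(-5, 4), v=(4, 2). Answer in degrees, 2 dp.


u.v = -12, |u| = sqrt(41) = 6.4031, |v| = sqrt(20) = 4.4721
cos(theta) = u.v/(|u||v|) = -12/sqrt(820) = -0.419058
theta = acos(-0.419058) = 114.78 degrees

114.78 degrees


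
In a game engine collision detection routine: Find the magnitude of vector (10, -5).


|u| = sqrt(10^2 + (-5)^2) = sqrt(125) = 11.1803

11.1803


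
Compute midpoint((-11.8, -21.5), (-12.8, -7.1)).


M = (((-11.8)+(-12.8))/2, ((-21.5)+(-7.1))/2)
= (-12.3, -14.3)

(-12.3, -14.3)


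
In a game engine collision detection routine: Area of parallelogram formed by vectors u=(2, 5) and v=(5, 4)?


|u x v| = |2*4 - 5*5|
= |8 - 25| = 17

17


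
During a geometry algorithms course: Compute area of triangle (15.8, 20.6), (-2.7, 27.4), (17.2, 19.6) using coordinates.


Area = |x_A(y_B-y_C) + x_B(y_C-y_A) + x_C(y_A-y_B)|/2
= |123.24 + 2.7 + (-116.96)|/2
= 8.98/2 = 4.49

4.49


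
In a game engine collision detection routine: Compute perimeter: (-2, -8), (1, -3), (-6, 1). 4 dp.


Sides: (-2, -8)->(1, -3): sqrt(34) = 5.830952, (1, -3)->(-6, 1): sqrt(65) = 8.062258, (-6, 1)->(-2, -8): sqrt(97) = 9.848858
Sum = 23.742068
Perimeter = 23.7421

23.7421


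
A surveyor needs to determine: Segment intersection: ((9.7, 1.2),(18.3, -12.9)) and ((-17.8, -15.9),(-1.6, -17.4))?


Cross products: d1=318.27, d2=102.75, d3=-534.81, d4=-319.29
d1*d2 < 0 and d3*d4 < 0? no

No, they don't intersect


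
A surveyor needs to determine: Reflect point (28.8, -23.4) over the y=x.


Reflection over y=x: (x,y) -> (y,x)
(28.8, -23.4) -> (-23.4, 28.8)

(-23.4, 28.8)


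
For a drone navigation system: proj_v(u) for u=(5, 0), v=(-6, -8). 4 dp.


u.v = -30, |v| = sqrt(100) = 10
Scalar projection = u.v / |v| = -30 / sqrt(100) = -3

-3


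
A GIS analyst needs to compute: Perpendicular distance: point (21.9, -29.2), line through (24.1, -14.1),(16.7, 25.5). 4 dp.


|cross product| = 198.86
|line direction| = sqrt(1622.92) = 40.2855
Distance = 198.86/sqrt(1622.92) = 4.9363

4.9363


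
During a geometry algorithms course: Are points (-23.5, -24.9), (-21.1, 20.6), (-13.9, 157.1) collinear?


Cross product: ((-21.1)-(-23.5))*(157.1-(-24.9)) - (20.6-(-24.9))*((-13.9)-(-23.5))
= 0

Yes, collinear


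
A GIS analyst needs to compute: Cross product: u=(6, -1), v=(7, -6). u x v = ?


u x v = u_x*v_y - u_y*v_x = 6*(-6) - (-1)*7
= (-36) - (-7) = -29

-29


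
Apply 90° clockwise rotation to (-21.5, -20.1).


90° CW: (x,y) -> (y, -x)
(-21.5,-20.1) -> (-20.1, 21.5)

(-20.1, 21.5)


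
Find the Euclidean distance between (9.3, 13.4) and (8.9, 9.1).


dx=-0.4, dy=-4.3
d^2 = (-0.4)^2 + (-4.3)^2 = 18.65
d = sqrt(18.65) = 4.3186

4.3186


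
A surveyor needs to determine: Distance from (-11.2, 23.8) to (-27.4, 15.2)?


dx=-16.2, dy=-8.6
d^2 = (-16.2)^2 + (-8.6)^2 = 336.4
d = sqrt(336.4) = 18.3412

18.3412


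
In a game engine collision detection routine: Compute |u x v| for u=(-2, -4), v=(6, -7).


|u x v| = |(-2)*(-7) - (-4)*6|
= |14 - (-24)| = 38

38


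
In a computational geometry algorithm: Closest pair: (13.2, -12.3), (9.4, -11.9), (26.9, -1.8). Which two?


d(P0,P1) = 3.821, d(P0,P2) = 17.2609, d(P1,P2) = 20.2054
Closest: P0 and P1

Closest pair: (13.2, -12.3) and (9.4, -11.9), distance = 3.821


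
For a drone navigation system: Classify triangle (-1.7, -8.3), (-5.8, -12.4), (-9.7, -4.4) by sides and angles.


Side lengths squared: AB^2=33.62, BC^2=79.21, CA^2=79.21
Sorted: [33.62, 79.21, 79.21]
By sides: Isosceles, By angles: Acute

Isosceles, Acute


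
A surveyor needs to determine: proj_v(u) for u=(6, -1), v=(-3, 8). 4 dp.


u.v = -26, |v| = sqrt(73) = 8.544
Scalar projection = u.v / |v| = -26 / sqrt(73) = -3.0431

-3.0431


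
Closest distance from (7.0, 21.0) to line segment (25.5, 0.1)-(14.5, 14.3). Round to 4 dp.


Project P onto AB: t = 1 (clamped to [0,1])
Closest point on segment: (14.5, 14.3)
Distance: 10.0568

10.0568


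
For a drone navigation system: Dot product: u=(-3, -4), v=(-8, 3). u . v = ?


u . v = u_x*v_x + u_y*v_y = (-3)*(-8) + (-4)*3
= 24 + (-12) = 12

12


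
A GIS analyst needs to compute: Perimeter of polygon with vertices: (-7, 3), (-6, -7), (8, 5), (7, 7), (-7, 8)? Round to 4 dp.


Sides: (-7, 3)->(-6, -7): sqrt(101) = 10.049876, (-6, -7)->(8, 5): sqrt(340) = 18.439089, (8, 5)->(7, 7): sqrt(5) = 2.236068, (7, 7)->(-7, 8): sqrt(197) = 14.035669, (-7, 8)->(-7, 3): sqrt(25) = 5
Sum = 49.760702
Perimeter = 49.7607

49.7607


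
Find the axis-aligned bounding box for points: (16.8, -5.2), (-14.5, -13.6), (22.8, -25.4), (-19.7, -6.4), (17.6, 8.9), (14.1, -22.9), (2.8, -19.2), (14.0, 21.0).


x range: [-19.7, 22.8]
y range: [-25.4, 21]
Bounding box: (-19.7,-25.4) to (22.8,21)

(-19.7,-25.4) to (22.8,21)


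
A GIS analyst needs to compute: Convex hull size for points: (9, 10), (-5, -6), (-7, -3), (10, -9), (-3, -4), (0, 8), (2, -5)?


Convex hull vertices (CCW): (-7, -3), (-5, -6), (10, -9), (9, 10), (0, 8)
Count = 5

5


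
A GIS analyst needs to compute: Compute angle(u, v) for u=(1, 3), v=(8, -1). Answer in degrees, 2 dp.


u.v = 5, |u| = sqrt(10) = 3.1623, |v| = sqrt(65) = 8.0623
cos(theta) = u.v/(|u||v|) = 5/sqrt(650) = 0.196116
theta = acos(0.196116) = 78.69 degrees

78.69 degrees


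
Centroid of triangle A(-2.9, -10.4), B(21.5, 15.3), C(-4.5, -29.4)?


Centroid = ((x_A+x_B+x_C)/3, (y_A+y_B+y_C)/3)
= (((-2.9)+21.5+(-4.5))/3, ((-10.4)+15.3+(-29.4))/3)
= (4.7, -8.1667)

(4.7, -8.1667)


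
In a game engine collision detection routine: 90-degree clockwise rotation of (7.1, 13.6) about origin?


90° CW: (x,y) -> (y, -x)
(7.1,13.6) -> (13.6, -7.1)

(13.6, -7.1)


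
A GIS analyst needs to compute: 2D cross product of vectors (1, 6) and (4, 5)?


u x v = u_x*v_y - u_y*v_x = 1*5 - 6*4
= 5 - 24 = -19

-19


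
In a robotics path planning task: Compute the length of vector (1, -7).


|u| = sqrt(1^2 + (-7)^2) = sqrt(50) = 7.0711

7.0711


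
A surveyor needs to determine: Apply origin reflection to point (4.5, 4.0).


Reflection over origin: (x,y) -> (-x,-y)
(4.5, 4) -> (-4.5, -4)

(-4.5, -4)


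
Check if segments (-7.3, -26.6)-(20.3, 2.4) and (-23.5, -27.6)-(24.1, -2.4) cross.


Cross products: d1=-360.64, d2=324.24, d3=442.2, d4=-242.68
d1*d2 < 0 and d3*d4 < 0? yes

Yes, they intersect


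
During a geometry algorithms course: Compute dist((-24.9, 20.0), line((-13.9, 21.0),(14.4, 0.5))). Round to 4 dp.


|cross product| = 253.8
|line direction| = sqrt(1221.14) = 34.9448
Distance = 253.8/sqrt(1221.14) = 7.2629

7.2629


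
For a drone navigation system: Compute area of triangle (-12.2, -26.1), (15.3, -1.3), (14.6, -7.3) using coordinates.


Area = |x_A(y_B-y_C) + x_B(y_C-y_A) + x_C(y_A-y_B)|/2
= |(-73.2) + 287.64 + (-362.08)|/2
= 147.64/2 = 73.82

73.82


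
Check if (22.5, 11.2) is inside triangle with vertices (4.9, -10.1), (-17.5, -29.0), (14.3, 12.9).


Cross products: AB x AP = -144.48, BC x BP = -397.64, CA x CP = 204.58
All same sign? no

No, outside


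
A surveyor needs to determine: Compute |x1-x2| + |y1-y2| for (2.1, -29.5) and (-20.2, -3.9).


|2.1-(-20.2)| + |(-29.5)-(-3.9)| = 22.3 + 25.6 = 47.9

47.9


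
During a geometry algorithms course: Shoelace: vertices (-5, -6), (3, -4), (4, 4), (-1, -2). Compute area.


Shoelace sum: ((-5)*(-4) - 3*(-6)) + (3*4 - 4*(-4)) + (4*(-2) - (-1)*4) + ((-1)*(-6) - (-5)*(-2))
= 58
Area = |58|/2 = 29

29


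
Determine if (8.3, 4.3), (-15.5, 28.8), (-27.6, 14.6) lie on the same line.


Cross product: ((-15.5)-8.3)*(14.6-4.3) - (28.8-4.3)*((-27.6)-8.3)
= 634.41

No, not collinear


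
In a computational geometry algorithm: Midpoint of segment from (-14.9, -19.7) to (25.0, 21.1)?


M = (((-14.9)+25)/2, ((-19.7)+21.1)/2)
= (5.05, 0.7)

(5.05, 0.7)


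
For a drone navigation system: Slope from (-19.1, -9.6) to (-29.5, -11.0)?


slope = (y2-y1)/(x2-x1) = ((-11)-(-9.6))/((-29.5)-(-19.1)) = (-1.4)/(-10.4) = 0.1346

0.1346


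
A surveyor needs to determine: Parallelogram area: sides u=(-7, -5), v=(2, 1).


|u x v| = |(-7)*1 - (-5)*2|
= |(-7) - (-10)| = 3

3


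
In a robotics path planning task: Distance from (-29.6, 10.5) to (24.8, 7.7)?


dx=54.4, dy=-2.8
d^2 = 54.4^2 + (-2.8)^2 = 2967.2
d = sqrt(2967.2) = 54.472

54.472


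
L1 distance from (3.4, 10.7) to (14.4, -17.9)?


|3.4-14.4| + |10.7-(-17.9)| = 11 + 28.6 = 39.6

39.6


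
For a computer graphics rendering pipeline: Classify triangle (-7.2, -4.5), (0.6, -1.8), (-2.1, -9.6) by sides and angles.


Side lengths squared: AB^2=68.13, BC^2=68.13, CA^2=52.02
Sorted: [52.02, 68.13, 68.13]
By sides: Isosceles, By angles: Acute

Isosceles, Acute


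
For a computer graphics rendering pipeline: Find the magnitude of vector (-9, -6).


|u| = sqrt((-9)^2 + (-6)^2) = sqrt(117) = 10.8167

10.8167


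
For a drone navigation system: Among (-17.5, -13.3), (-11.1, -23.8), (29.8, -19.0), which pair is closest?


d(P0,P1) = 12.2967, d(P0,P2) = 47.6422, d(P1,P2) = 41.1807
Closest: P0 and P1

Closest pair: (-17.5, -13.3) and (-11.1, -23.8), distance = 12.2967


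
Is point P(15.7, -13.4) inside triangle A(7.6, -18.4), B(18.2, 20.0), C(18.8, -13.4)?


Cross products: AB x AP = -258.04, BC x BP = -103.54, CA x CP = -15.5
All same sign? yes

Yes, inside


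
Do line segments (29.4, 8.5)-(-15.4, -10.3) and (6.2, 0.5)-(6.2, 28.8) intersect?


Cross products: d1=-656.56, d2=611.28, d3=-77.76, d4=-1345.6
d1*d2 < 0 and d3*d4 < 0? no

No, they don't intersect


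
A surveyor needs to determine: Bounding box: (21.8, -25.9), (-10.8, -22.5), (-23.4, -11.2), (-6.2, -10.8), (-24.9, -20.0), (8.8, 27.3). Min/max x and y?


x range: [-24.9, 21.8]
y range: [-25.9, 27.3]
Bounding box: (-24.9,-25.9) to (21.8,27.3)

(-24.9,-25.9) to (21.8,27.3)


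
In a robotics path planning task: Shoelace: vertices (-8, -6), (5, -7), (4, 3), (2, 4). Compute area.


Shoelace sum: ((-8)*(-7) - 5*(-6)) + (5*3 - 4*(-7)) + (4*4 - 2*3) + (2*(-6) - (-8)*4)
= 159
Area = |159|/2 = 79.5

79.5


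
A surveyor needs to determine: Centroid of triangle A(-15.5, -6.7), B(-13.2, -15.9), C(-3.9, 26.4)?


Centroid = ((x_A+x_B+x_C)/3, (y_A+y_B+y_C)/3)
= (((-15.5)+(-13.2)+(-3.9))/3, ((-6.7)+(-15.9)+26.4)/3)
= (-10.8667, 1.2667)

(-10.8667, 1.2667)


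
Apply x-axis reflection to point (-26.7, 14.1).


Reflection over x-axis: (x,y) -> (x,-y)
(-26.7, 14.1) -> (-26.7, -14.1)

(-26.7, -14.1)


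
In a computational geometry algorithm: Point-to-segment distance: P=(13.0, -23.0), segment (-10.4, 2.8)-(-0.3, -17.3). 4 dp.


Project P onto AB: t = 1 (clamped to [0,1])
Closest point on segment: (-0.3, -17.3)
Distance: 14.47

14.47


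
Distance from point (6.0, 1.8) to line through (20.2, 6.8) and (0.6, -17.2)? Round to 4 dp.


|cross product| = 242.8
|line direction| = sqrt(960.16) = 30.9864
Distance = 242.8/sqrt(960.16) = 7.8357

7.8357


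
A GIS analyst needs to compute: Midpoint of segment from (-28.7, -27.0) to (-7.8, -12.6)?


M = (((-28.7)+(-7.8))/2, ((-27)+(-12.6))/2)
= (-18.25, -19.8)

(-18.25, -19.8)


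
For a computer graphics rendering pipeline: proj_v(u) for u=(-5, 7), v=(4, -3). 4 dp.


u.v = -41, |v| = sqrt(25) = 5
Scalar projection = u.v / |v| = -41 / sqrt(25) = -8.2

-8.2


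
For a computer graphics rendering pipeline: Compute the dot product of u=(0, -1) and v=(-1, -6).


u . v = u_x*v_x + u_y*v_y = 0*(-1) + (-1)*(-6)
= 0 + 6 = 6

6


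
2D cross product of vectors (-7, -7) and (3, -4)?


u x v = u_x*v_y - u_y*v_x = (-7)*(-4) - (-7)*3
= 28 - (-21) = 49

49


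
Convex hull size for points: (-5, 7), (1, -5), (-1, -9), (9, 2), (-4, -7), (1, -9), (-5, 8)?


Convex hull vertices (CCW): (-5, 7), (-4, -7), (-1, -9), (1, -9), (9, 2), (-5, 8)
Count = 6

6


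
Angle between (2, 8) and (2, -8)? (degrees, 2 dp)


u.v = -60, |u| = sqrt(68) = 8.2462, |v| = sqrt(68) = 8.2462
cos(theta) = u.v/(|u||v|) = -60/sqrt(4624) = -0.882353
theta = acos(-0.882353) = 151.93 degrees

151.93 degrees


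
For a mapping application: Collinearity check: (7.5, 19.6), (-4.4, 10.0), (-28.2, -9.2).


Cross product: ((-4.4)-7.5)*((-9.2)-19.6) - (10-19.6)*((-28.2)-7.5)
= 0

Yes, collinear


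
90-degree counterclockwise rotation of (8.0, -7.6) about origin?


90° CCW: (x,y) -> (-y, x)
(8,-7.6) -> (7.6, 8)

(7.6, 8)


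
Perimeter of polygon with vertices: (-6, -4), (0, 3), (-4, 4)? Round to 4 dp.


Sides: (-6, -4)->(0, 3): sqrt(85) = 9.219544, (0, 3)->(-4, 4): sqrt(17) = 4.123106, (-4, 4)->(-6, -4): sqrt(68) = 8.246211
Sum = 21.588861
Perimeter = 21.5889

21.5889


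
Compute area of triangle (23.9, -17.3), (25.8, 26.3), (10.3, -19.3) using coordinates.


Area = |x_A(y_B-y_C) + x_B(y_C-y_A) + x_C(y_A-y_B)|/2
= |1089.84 + (-51.6) + (-449.08)|/2
= 589.16/2 = 294.58

294.58


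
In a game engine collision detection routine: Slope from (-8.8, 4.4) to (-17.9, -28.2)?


slope = (y2-y1)/(x2-x1) = ((-28.2)-4.4)/((-17.9)-(-8.8)) = (-32.6)/(-9.1) = 3.5824

3.5824


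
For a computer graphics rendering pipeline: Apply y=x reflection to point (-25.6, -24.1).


Reflection over y=x: (x,y) -> (y,x)
(-25.6, -24.1) -> (-24.1, -25.6)

(-24.1, -25.6)


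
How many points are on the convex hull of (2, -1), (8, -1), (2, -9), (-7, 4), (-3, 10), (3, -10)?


Convex hull vertices (CCW): (-7, 4), (2, -9), (3, -10), (8, -1), (-3, 10)
Count = 5

5


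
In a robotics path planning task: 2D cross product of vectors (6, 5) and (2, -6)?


u x v = u_x*v_y - u_y*v_x = 6*(-6) - 5*2
= (-36) - 10 = -46

-46


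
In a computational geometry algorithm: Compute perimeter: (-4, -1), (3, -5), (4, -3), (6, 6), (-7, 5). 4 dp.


Sides: (-4, -1)->(3, -5): sqrt(65) = 8.062258, (3, -5)->(4, -3): sqrt(5) = 2.236068, (4, -3)->(6, 6): sqrt(85) = 9.219544, (6, 6)->(-7, 5): sqrt(170) = 13.038405, (-7, 5)->(-4, -1): sqrt(45) = 6.708204
Sum = 39.264479
Perimeter = 39.2645

39.2645


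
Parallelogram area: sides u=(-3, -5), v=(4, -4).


|u x v| = |(-3)*(-4) - (-5)*4|
= |12 - (-20)| = 32

32


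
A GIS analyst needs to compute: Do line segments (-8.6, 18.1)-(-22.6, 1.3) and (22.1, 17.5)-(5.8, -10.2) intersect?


Cross products: d1=-860.17, d2=-974.13, d3=524.16, d4=638.12
d1*d2 < 0 and d3*d4 < 0? no

No, they don't intersect


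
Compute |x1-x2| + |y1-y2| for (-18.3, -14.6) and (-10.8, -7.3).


|(-18.3)-(-10.8)| + |(-14.6)-(-7.3)| = 7.5 + 7.3 = 14.8

14.8


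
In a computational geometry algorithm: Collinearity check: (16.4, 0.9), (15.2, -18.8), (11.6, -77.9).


Cross product: (15.2-16.4)*((-77.9)-0.9) - ((-18.8)-0.9)*(11.6-16.4)
= 0

Yes, collinear


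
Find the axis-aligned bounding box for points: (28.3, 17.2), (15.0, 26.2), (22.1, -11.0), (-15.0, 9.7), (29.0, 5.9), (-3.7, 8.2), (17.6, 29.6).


x range: [-15, 29]
y range: [-11, 29.6]
Bounding box: (-15,-11) to (29,29.6)

(-15,-11) to (29,29.6)


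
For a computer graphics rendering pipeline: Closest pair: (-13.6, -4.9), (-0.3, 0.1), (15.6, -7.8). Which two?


d(P0,P1) = 14.2088, d(P0,P2) = 29.3437, d(P1,P2) = 17.7544
Closest: P0 and P1

Closest pair: (-13.6, -4.9) and (-0.3, 0.1), distance = 14.2088


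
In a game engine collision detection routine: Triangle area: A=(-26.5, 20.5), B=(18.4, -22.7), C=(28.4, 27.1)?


Area = |x_A(y_B-y_C) + x_B(y_C-y_A) + x_C(y_A-y_B)|/2
= |1319.7 + 121.44 + 1226.88|/2
= 2668.02/2 = 1334.01

1334.01


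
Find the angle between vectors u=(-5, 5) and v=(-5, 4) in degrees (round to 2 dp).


u.v = 45, |u| = sqrt(50) = 7.0711, |v| = sqrt(41) = 6.4031
cos(theta) = u.v/(|u||v|) = 45/sqrt(2050) = 0.993884
theta = acos(0.993884) = 6.34 degrees

6.34 degrees


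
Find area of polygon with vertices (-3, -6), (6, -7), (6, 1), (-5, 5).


Shoelace sum: ((-3)*(-7) - 6*(-6)) + (6*1 - 6*(-7)) + (6*5 - (-5)*1) + ((-5)*(-6) - (-3)*5)
= 185
Area = |185|/2 = 92.5

92.5


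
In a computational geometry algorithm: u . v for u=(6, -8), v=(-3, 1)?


u . v = u_x*v_x + u_y*v_y = 6*(-3) + (-8)*1
= (-18) + (-8) = -26

-26


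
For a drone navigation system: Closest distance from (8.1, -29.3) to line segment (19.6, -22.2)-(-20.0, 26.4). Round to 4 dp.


Project P onto AB: t = 0.0281 (clamped to [0,1])
Closest point on segment: (18.4882, -20.8355)
Distance: 13.4001

13.4001


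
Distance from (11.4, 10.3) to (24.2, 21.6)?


dx=12.8, dy=11.3
d^2 = 12.8^2 + 11.3^2 = 291.53
d = sqrt(291.53) = 17.0742

17.0742


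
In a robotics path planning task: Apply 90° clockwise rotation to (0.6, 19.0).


90° CW: (x,y) -> (y, -x)
(0.6,19) -> (19, -0.6)

(19, -0.6)


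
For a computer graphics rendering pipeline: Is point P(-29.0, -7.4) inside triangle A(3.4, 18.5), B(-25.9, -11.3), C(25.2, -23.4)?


Cross products: AB x AP = -206.65, BC x BP = 161.78, CA x CP = 1922.18
All same sign? no

No, outside


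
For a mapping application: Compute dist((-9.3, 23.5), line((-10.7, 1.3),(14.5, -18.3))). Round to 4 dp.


|cross product| = 586.88
|line direction| = sqrt(1019.2) = 31.9249
Distance = 586.88/sqrt(1019.2) = 18.3831

18.3831


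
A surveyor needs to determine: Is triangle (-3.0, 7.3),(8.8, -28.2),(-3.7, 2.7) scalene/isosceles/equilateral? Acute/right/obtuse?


Side lengths squared: AB^2=1399.49, BC^2=1111.06, CA^2=21.65
Sorted: [21.65, 1111.06, 1399.49]
By sides: Scalene, By angles: Obtuse

Scalene, Obtuse


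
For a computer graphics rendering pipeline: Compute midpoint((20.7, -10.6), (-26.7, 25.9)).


M = ((20.7+(-26.7))/2, ((-10.6)+25.9)/2)
= (-3, 7.65)

(-3, 7.65)


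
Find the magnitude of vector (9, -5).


|u| = sqrt(9^2 + (-5)^2) = sqrt(106) = 10.2956

10.2956


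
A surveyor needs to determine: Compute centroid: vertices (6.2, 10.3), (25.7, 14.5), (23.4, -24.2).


Centroid = ((x_A+x_B+x_C)/3, (y_A+y_B+y_C)/3)
= ((6.2+25.7+23.4)/3, (10.3+14.5+(-24.2))/3)
= (18.4333, 0.2)

(18.4333, 0.2)


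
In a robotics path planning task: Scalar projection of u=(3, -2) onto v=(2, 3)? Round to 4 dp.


u.v = 0, |v| = sqrt(13) = 3.6056
Scalar projection = u.v / |v| = 0 / sqrt(13) = 0

0


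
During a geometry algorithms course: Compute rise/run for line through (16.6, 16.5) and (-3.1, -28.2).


slope = (y2-y1)/(x2-x1) = ((-28.2)-16.5)/((-3.1)-16.6) = (-44.7)/(-19.7) = 2.269

2.269


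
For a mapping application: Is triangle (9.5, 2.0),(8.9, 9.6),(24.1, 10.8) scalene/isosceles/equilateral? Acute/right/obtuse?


Side lengths squared: AB^2=58.12, BC^2=232.48, CA^2=290.6
Sorted: [58.12, 232.48, 290.6]
By sides: Scalene, By angles: Right

Scalene, Right


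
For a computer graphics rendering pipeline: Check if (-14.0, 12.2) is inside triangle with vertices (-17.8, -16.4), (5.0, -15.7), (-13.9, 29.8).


Cross products: AB x AP = 649.42, BC x BP = 337.19, CA x CP = 64.02
All same sign? yes

Yes, inside


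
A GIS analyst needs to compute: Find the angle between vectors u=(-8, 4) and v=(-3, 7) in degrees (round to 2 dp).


u.v = 52, |u| = sqrt(80) = 8.9443, |v| = sqrt(58) = 7.6158
cos(theta) = u.v/(|u||v|) = 52/sqrt(4640) = 0.763386
theta = acos(0.763386) = 40.24 degrees

40.24 degrees


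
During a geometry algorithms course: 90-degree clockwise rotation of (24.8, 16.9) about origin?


90° CW: (x,y) -> (y, -x)
(24.8,16.9) -> (16.9, -24.8)

(16.9, -24.8)


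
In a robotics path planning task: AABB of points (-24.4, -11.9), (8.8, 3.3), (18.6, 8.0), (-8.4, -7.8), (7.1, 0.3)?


x range: [-24.4, 18.6]
y range: [-11.9, 8]
Bounding box: (-24.4,-11.9) to (18.6,8)

(-24.4,-11.9) to (18.6,8)


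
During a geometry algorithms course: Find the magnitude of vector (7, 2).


|u| = sqrt(7^2 + 2^2) = sqrt(53) = 7.2801

7.2801


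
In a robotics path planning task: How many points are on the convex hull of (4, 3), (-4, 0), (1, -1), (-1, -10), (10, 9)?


Convex hull vertices (CCW): (-4, 0), (-1, -10), (10, 9)
Count = 3

3


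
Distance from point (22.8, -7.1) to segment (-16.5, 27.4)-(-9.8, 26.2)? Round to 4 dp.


Project P onto AB: t = 1 (clamped to [0,1])
Closest point on segment: (-9.8, 26.2)
Distance: 46.601

46.601


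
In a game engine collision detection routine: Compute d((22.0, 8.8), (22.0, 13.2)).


dx=0, dy=4.4
d^2 = 0^2 + 4.4^2 = 19.36
d = sqrt(19.36) = 4.4

4.4


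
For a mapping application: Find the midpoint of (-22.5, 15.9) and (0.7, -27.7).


M = (((-22.5)+0.7)/2, (15.9+(-27.7))/2)
= (-10.9, -5.9)

(-10.9, -5.9)


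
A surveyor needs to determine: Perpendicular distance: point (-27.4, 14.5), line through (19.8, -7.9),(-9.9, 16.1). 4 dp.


|cross product| = 467.52
|line direction| = sqrt(1458.09) = 38.1849
Distance = 467.52/sqrt(1458.09) = 12.2436

12.2436


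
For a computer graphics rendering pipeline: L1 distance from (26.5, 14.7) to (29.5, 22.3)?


|26.5-29.5| + |14.7-22.3| = 3 + 7.6 = 10.6

10.6


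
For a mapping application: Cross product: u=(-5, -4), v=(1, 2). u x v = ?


u x v = u_x*v_y - u_y*v_x = (-5)*2 - (-4)*1
= (-10) - (-4) = -6

-6


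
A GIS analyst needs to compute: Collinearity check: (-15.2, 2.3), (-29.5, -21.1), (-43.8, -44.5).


Cross product: ((-29.5)-(-15.2))*((-44.5)-2.3) - ((-21.1)-2.3)*((-43.8)-(-15.2))
= 0

Yes, collinear


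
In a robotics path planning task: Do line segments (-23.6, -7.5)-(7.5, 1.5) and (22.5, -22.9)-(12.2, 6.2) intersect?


Cross products: d1=1182.89, d2=185.18, d3=-893.84, d4=103.87
d1*d2 < 0 and d3*d4 < 0? no

No, they don't intersect


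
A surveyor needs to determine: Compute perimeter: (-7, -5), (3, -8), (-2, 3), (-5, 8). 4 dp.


Sides: (-7, -5)->(3, -8): sqrt(109) = 10.440307, (3, -8)->(-2, 3): sqrt(146) = 12.083046, (-2, 3)->(-5, 8): sqrt(34) = 5.830952, (-5, 8)->(-7, -5): sqrt(173) = 13.152946
Sum = 41.507251
Perimeter = 41.5073

41.5073


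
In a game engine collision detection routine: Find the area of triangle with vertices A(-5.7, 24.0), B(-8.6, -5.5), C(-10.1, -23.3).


Area = |x_A(y_B-y_C) + x_B(y_C-y_A) + x_C(y_A-y_B)|/2
= |(-101.46) + 406.78 + (-297.95)|/2
= 7.37/2 = 3.685

3.685


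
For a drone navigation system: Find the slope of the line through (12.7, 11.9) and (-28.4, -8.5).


slope = (y2-y1)/(x2-x1) = ((-8.5)-11.9)/((-28.4)-12.7) = (-20.4)/(-41.1) = 0.4964

0.4964


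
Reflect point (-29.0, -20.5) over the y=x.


Reflection over y=x: (x,y) -> (y,x)
(-29, -20.5) -> (-20.5, -29)

(-20.5, -29)


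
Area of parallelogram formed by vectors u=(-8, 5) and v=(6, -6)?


|u x v| = |(-8)*(-6) - 5*6|
= |48 - 30| = 18

18


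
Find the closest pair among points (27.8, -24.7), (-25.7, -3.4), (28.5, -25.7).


d(P0,P1) = 57.5842, d(P0,P2) = 1.2207, d(P1,P2) = 58.6083
Closest: P0 and P2

Closest pair: (27.8, -24.7) and (28.5, -25.7), distance = 1.2207


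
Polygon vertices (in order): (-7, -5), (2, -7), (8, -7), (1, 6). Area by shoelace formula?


Shoelace sum: ((-7)*(-7) - 2*(-5)) + (2*(-7) - 8*(-7)) + (8*6 - 1*(-7)) + (1*(-5) - (-7)*6)
= 193
Area = |193|/2 = 96.5

96.5


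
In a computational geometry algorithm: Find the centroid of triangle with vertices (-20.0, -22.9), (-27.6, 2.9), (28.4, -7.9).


Centroid = ((x_A+x_B+x_C)/3, (y_A+y_B+y_C)/3)
= (((-20)+(-27.6)+28.4)/3, ((-22.9)+2.9+(-7.9))/3)
= (-6.4, -9.3)

(-6.4, -9.3)


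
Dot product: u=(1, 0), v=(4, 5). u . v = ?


u . v = u_x*v_x + u_y*v_y = 1*4 + 0*5
= 4 + 0 = 4

4


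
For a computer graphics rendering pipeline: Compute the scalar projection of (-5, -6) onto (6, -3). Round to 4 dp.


u.v = -12, |v| = sqrt(45) = 6.7082
Scalar projection = u.v / |v| = -12 / sqrt(45) = -1.7889

-1.7889


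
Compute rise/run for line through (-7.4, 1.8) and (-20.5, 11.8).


slope = (y2-y1)/(x2-x1) = (11.8-1.8)/((-20.5)-(-7.4)) = 10/(-13.1) = -0.7634

-0.7634


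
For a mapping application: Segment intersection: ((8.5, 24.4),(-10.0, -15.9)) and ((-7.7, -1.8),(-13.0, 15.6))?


Cross products: d1=-420.74, d2=114.75, d3=-168.16, d4=-703.65
d1*d2 < 0 and d3*d4 < 0? no

No, they don't intersect


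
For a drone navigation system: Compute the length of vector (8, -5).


|u| = sqrt(8^2 + (-5)^2) = sqrt(89) = 9.434

9.434


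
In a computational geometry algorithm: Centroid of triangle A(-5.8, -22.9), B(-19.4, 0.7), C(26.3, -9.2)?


Centroid = ((x_A+x_B+x_C)/3, (y_A+y_B+y_C)/3)
= (((-5.8)+(-19.4)+26.3)/3, ((-22.9)+0.7+(-9.2))/3)
= (0.3667, -10.4667)

(0.3667, -10.4667)


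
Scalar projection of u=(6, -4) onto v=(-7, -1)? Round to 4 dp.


u.v = -38, |v| = sqrt(50) = 7.0711
Scalar projection = u.v / |v| = -38 / sqrt(50) = -5.374

-5.374


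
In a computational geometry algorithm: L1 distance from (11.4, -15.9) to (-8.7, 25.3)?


|11.4-(-8.7)| + |(-15.9)-25.3| = 20.1 + 41.2 = 61.3

61.3


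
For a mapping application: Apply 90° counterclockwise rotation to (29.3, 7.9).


90° CCW: (x,y) -> (-y, x)
(29.3,7.9) -> (-7.9, 29.3)

(-7.9, 29.3)


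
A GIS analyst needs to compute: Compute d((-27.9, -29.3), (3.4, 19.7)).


dx=31.3, dy=49
d^2 = 31.3^2 + 49^2 = 3380.69
d = sqrt(3380.69) = 58.1437

58.1437


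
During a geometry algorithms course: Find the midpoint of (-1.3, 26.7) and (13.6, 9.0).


M = (((-1.3)+13.6)/2, (26.7+9)/2)
= (6.15, 17.85)

(6.15, 17.85)


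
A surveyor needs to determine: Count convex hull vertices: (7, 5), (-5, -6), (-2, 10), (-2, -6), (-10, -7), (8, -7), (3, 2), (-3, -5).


Convex hull vertices (CCW): (-10, -7), (8, -7), (7, 5), (-2, 10)
Count = 4

4


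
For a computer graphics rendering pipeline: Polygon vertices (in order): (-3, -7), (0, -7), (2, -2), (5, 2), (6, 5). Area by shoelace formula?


Shoelace sum: ((-3)*(-7) - 0*(-7)) + (0*(-2) - 2*(-7)) + (2*2 - 5*(-2)) + (5*5 - 6*2) + (6*(-7) - (-3)*5)
= 35
Area = |35|/2 = 17.5

17.5


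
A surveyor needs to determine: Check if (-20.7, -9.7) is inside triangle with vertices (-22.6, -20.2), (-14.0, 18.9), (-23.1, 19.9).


Cross products: AB x AP = 16.01, BC x BP = 266.96, CA x CP = 81.44
All same sign? yes

Yes, inside


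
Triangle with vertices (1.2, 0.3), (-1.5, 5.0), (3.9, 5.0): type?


Side lengths squared: AB^2=29.38, BC^2=29.16, CA^2=29.38
Sorted: [29.16, 29.38, 29.38]
By sides: Isosceles, By angles: Acute

Isosceles, Acute


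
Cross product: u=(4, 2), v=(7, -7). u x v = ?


u x v = u_x*v_y - u_y*v_x = 4*(-7) - 2*7
= (-28) - 14 = -42

-42


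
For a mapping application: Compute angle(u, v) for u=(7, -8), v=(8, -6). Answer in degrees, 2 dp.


u.v = 104, |u| = sqrt(113) = 10.6301, |v| = sqrt(100) = 10
cos(theta) = u.v/(|u||v|) = 104/sqrt(11300) = 0.97835
theta = acos(0.97835) = 11.94 degrees

11.94 degrees
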